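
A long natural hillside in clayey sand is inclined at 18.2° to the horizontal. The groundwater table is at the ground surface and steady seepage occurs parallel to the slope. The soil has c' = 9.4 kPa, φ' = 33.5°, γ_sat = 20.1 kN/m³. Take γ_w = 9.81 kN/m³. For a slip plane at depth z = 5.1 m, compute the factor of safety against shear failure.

With seepage parallel to the slope and the water table at the surface, the effective normal stress on the slip plane uses the buoyant unit weight γ' = γ_sat − γ_w while the driving shear stress uses γ_sat:
FS = [c' + γ' z cos²β tanφ'] / [γ_sat z sinβ cosβ]
γ' = 20.1 − 9.81 = 10.29 kN/m³
Numerator = 9.4 + 10.29·5.1·cos²18.2°·tan33.5° = 9.4 + 10.29·5.1·0.9024·0.6619 = 40.747 kPa
Denominator = 20.1·5.1·sin18.2°·cos18.2° = 20.1·5.1·0.3123·0.9500 = 30.416 kPa
FS = 40.747 / 30.416 = 1.340

FS = 1.34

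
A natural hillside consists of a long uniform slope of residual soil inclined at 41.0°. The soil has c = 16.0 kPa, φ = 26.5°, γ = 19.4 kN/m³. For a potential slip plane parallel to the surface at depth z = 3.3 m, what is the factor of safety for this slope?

For an infinite slope with a slip plane parallel to the surface (no pore pressure): FS = [c + γz cos²β tanφ] / [γz sinβ cosβ].
γz = 19.4·3.3 = 64.02 kN/m²
Numerator = 16.0 + 64.02·cos²41.0°·tan26.5° = 16.0 + 64.02·0.5696·0.4986 = 34.181 kPa
Denominator = 64.02·sin41.0°·cos41.0° = 64.02·0.6561·0.7547 = 31.698 kPa
FS = 34.181 / 31.698 = 1.078

FS = 1.08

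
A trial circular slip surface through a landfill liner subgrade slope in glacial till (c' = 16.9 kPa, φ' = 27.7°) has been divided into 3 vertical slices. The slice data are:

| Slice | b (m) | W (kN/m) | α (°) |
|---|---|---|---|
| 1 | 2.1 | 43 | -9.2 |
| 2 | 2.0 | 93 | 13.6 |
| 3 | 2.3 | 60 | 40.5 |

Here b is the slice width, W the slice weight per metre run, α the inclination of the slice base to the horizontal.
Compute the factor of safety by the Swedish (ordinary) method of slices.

Ordinary method of slices: FS = Σ[c'·Δl_i + (W_i cosα_i)·tanφ'] / Σ W_i sinα_i, with Δl_i = b_i / cosα_i.
Slice 1: Δl = 2.1/cos(-9.2°) = 2.127 m; N'_1 = 43·cos(-9.2°) = 42.4; c'Δl = 35.95; W sinα = -6.9
Slice 2: Δl = 2.0/cos13.6° = 2.058 m; N'_2 = 93·cos13.6° = 90.4; c'Δl = 34.78; W sinα = 21.9
Slice 3: Δl = 2.3/cos40.5° = 3.025 m; N'_3 = 60·cos40.5° = 45.6; c'Δl = 51.12; W sinα = 39.0
Σc'Δl = 121.8 kN/m; ΣN' = 178.5 kN/m; ΣW sinα = 54.0 kN/m
Resisting = 121.8 + 178.5·tan27.7° = 121.8 + 93.7 = 215.5 kN/m
FS = 215.5 / 54.0 = 3.994

FS = 3.99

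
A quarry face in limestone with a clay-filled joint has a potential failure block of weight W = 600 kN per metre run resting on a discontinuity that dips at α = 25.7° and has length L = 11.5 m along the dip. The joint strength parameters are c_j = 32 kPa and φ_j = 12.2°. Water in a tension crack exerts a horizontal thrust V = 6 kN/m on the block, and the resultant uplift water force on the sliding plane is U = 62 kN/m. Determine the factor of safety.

FS = 1.77

Resolving the block weight along and normal to the plane and applying the Mohr–Coulomb strength on the joint:
N' = W cosα − U − V sinα = 600·cos25.7° − 62 − 6·sin25.7° = 476.0 kN/m
Driving force T = W sinα + V cosα = 600·sin25.7° + 6·cos25.7° = 265.6 kN/m
Resisting force R = c_j·L + N'·tanφ_j = 32·11.5 + 476.0·tan12.2° = 368.0 + 102.9 = 470.9 kN/m
FS = R / T = 470.9 / 265.6 = 1.773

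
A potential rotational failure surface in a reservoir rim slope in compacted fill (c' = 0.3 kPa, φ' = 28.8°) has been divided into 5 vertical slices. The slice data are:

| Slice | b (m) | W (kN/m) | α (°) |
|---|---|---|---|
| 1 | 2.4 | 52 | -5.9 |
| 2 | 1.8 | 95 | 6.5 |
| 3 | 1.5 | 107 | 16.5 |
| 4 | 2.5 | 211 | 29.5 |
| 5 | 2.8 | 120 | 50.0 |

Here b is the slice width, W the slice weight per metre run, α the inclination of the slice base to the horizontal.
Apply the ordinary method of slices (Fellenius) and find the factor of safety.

Ordinary method of slices: FS = Σ[c'·Δl_i + (W_i cosα_i)·tanφ'] / Σ W_i sinα_i, with Δl_i = b_i / cosα_i.
Slice 1: Δl = 2.4/cos(-5.9°) = 2.413 m; N'_1 = 52·cos(-5.9°) = 51.7; c'Δl = 0.72; W sinα = -5.3
Slice 2: Δl = 1.8/cos6.5° = 1.812 m; N'_2 = 95·cos6.5° = 94.4; c'Δl = 0.54; W sinα = 10.8
Slice 3: Δl = 1.5/cos16.5° = 1.564 m; N'_3 = 107·cos16.5° = 102.6; c'Δl = 0.47; W sinα = 30.4
Slice 4: Δl = 2.5/cos29.5° = 2.872 m; N'_4 = 211·cos29.5° = 183.6; c'Δl = 0.86; W sinα = 103.9
Slice 5: Δl = 2.8/cos50.0° = 4.356 m; N'_5 = 120·cos50.0° = 77.1; c'Δl = 1.31; W sinα = 91.9
Σc'Δl = 3.9 kN/m; ΣN' = 509.5 kN/m; ΣW sinα = 231.6 kN/m
Resisting = 3.9 + 509.5·tan28.8° = 3.9 + 280.1 = 284.0 kN/m
FS = 284.0 / 231.6 = 1.226

FS = 1.23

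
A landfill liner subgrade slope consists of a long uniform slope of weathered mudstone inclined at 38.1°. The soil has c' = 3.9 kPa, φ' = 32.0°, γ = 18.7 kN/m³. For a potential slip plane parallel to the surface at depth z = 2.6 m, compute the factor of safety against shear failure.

FS = 0.96

For an infinite slope with a slip plane parallel to the surface (no pore pressure): FS = [c' + γz cos²β tanφ'] / [γz sinβ cosβ].
γz = 18.7·2.6 = 48.62 kN/m²
Numerator = 3.9 + 48.62·cos²38.1°·tan32.0° = 3.9 + 48.62·0.6193·0.6249 = 22.714 kPa
Denominator = 48.62·sin38.1°·cos38.1° = 48.62·0.6170·0.7869 = 23.608 kPa
FS = 22.714 / 23.608 = 0.962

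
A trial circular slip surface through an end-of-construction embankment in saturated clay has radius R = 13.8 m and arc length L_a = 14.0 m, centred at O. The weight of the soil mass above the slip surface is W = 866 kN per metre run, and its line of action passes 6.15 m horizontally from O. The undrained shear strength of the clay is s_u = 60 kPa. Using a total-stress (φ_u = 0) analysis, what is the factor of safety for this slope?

Taking moments about the centre O, the resisting moment is provided by the undrained shear strength acting along the arc:
M_R = s_u·L_a·R = 60·14.00·13.8 = 11592.0 kN·m/m
M_D = W·d = 866·6.15 = 5325.9 kN·m/m
FS = M_R / M_D = 11592.0 / 5325.9 = 2.177

FS = 2.18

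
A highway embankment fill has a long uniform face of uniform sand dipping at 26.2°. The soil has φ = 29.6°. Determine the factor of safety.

For a dry cohesionless infinite slope the factor of safety is FS = tanφ / tanβ.
FS = tan29.6° / tan26.2° = 0.5681 / 0.4921 = 1.154

FS = 1.15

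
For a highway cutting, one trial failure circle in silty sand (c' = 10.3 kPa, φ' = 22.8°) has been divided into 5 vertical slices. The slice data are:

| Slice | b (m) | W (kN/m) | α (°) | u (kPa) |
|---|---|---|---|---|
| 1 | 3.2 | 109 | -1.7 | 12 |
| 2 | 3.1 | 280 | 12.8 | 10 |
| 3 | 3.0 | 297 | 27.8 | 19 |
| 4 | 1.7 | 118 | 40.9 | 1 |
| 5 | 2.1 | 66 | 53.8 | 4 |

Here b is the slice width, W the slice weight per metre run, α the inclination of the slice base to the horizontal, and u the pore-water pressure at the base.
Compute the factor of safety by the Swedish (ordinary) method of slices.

Ordinary method of slices: FS = Σ[c'·Δl_i + (W_i cosα_i − u_i·Δl_i)·tanφ'] / Σ W_i sinα_i, with Δl_i = b_i / cosα_i.
Slice 1: Δl = 3.2/cos(-1.7°) = 3.201 m; N'_1 = 109·cos(-1.7°) − 12·3.201 = 70.5; c'Δl = 32.97; W sinα = -3.2
Slice 2: Δl = 3.1/cos12.8° = 3.179 m; N'_2 = 280·cos12.8° − 10·3.179 = 241.3; c'Δl = 32.74; W sinα = 62.0
Slice 3: Δl = 3.0/cos27.8° = 3.391 m; N'_3 = 297·cos27.8° − 19·3.391 = 198.3; c'Δl = 34.93; W sinα = 138.5
Slice 4: Δl = 1.7/cos40.9° = 2.249 m; N'_4 = 118·cos40.9° − 1·2.249 = 86.9; c'Δl = 23.17; W sinα = 77.3
Slice 5: Δl = 2.1/cos53.8° = 3.556 m; N'_5 = 66·cos53.8° − 4·3.556 = 24.8; c'Δl = 36.62; W sinα = 53.3
Σc'Δl = 160.4 kN/m; ΣN' = 621.8 kN/m; ΣW sinα = 327.8 kN/m
Resisting = 160.4 + 621.8·tan22.8° = 160.4 + 261.4 = 421.8 kN/m
FS = 421.8 / 327.8 = 1.287

FS = 1.29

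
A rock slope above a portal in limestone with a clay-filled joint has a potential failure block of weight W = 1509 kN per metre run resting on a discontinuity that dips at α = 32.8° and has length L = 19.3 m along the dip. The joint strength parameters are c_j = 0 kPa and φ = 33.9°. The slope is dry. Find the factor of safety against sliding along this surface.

Resolving the block weight along and normal to the plane and applying the Mohr–Coulomb strength on the joint:
N' = W cosα = 1509·cos32.8° = 1268.4 kN/m
Driving force T = W sinα = 1509·sin32.8° = 817.4 kN/m
Resisting force R = c_j·L + N'·tanφ = 0·19.3 + 1268.4·tan33.9° = 0.0 + 852.3 = 852.3 kN/m
FS = R / T = 852.3 / 817.4 = 1.043

FS = 1.04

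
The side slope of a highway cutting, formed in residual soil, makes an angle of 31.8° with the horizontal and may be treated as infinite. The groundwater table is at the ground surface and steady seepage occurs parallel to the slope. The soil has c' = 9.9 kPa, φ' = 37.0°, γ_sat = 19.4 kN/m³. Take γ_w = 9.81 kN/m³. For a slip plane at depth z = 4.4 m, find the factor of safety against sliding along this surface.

FS = 0.86

With seepage parallel to the slope and the water table at the surface, the effective normal stress on the slip plane uses the buoyant unit weight γ' = γ_sat − γ_w while the driving shear stress uses γ_sat:
FS = [c' + γ' z cos²β tanφ'] / [γ_sat z sinβ cosβ]
γ' = 19.4 − 9.81 = 9.59 kN/m³
Numerator = 9.9 + 9.59·4.4·cos²31.8°·tan37.0° = 9.9 + 9.59·4.4·0.7223·0.7536 = 32.868 kPa
Denominator = 19.4·4.4·sin31.8°·cos31.8° = 19.4·4.4·0.5270·0.8499 = 38.229 kPa
FS = 32.868 / 38.229 = 0.860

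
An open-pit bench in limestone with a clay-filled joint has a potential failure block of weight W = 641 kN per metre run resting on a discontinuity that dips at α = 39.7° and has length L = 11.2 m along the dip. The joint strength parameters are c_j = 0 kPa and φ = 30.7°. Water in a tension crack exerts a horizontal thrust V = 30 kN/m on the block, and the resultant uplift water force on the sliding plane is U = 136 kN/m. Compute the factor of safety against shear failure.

FS = 0.46

Resolving the block weight along and normal to the plane and applying the Mohr–Coulomb strength on the joint:
N' = W cosα − U − V sinα = 641·cos39.7° − 136 − 30·sin39.7° = 338.0 kN/m
Driving force T = W sinα + V cosα = 641·sin39.7° + 30·cos39.7° = 432.5 kN/m
Resisting force R = c_j·L + N'·tanφ = 0·11.2 + 338.0·tan30.7° = 0.0 + 200.7 = 200.7 kN/m
FS = R / T = 200.7 / 432.5 = 0.464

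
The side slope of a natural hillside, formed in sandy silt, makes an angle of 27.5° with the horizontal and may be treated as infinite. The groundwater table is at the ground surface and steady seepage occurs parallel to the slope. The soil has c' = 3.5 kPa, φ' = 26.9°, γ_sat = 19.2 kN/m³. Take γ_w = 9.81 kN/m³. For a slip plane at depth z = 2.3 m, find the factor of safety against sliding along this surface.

With seepage parallel to the slope and the water table at the surface, the effective normal stress on the slip plane uses the buoyant unit weight γ' = γ_sat − γ_w while the driving shear stress uses γ_sat:
FS = [c' + γ' z cos²β tanφ'] / [γ_sat z sinβ cosβ]
γ' = 19.2 − 9.81 = 9.39 kN/m³
Numerator = 3.5 + 9.39·2.3·cos²27.5°·tan26.9° = 3.5 + 9.39·2.3·0.7868·0.5073 = 12.121 kPa
Denominator = 19.2·2.3·sin27.5°·cos27.5° = 19.2·2.3·0.4617·0.8870 = 18.087 kPa
FS = 12.121 / 18.087 = 0.670

FS = 0.67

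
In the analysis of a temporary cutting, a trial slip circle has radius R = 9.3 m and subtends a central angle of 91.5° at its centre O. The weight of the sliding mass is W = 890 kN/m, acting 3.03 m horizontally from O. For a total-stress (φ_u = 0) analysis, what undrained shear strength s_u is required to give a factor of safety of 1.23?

FS = s_u·L_a·R / (W·d), so s_u = FS·W·d / (L_a·R).
Arc length L_a = R·θ = 9.3·(91.5°·π/180) = 9.3·1.5970 = 14.85 m
s_u = 1.23·890·3.03 / (14.85·9.3) = 3316.9 / 138.12 = 24.01 kPa

s_u = 24.0 kPa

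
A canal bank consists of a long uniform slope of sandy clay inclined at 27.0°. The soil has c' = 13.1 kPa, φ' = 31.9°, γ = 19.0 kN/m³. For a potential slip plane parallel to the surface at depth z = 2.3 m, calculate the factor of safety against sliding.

For an infinite slope with a slip plane parallel to the surface (no pore pressure): FS = [c' + γz cos²β tanφ'] / [γz sinβ cosβ].
γz = 19.0·2.3 = 43.70 kN/m²
Numerator = 13.1 + 43.70·cos²27.0°·tan31.9° = 13.1 + 43.70·0.7939·0.6224 = 34.695 kPa
Denominator = 43.70·sin27.0°·cos27.0° = 43.70·0.4540·0.8910 = 17.677 kPa
FS = 34.695 / 17.677 = 1.963

FS = 1.96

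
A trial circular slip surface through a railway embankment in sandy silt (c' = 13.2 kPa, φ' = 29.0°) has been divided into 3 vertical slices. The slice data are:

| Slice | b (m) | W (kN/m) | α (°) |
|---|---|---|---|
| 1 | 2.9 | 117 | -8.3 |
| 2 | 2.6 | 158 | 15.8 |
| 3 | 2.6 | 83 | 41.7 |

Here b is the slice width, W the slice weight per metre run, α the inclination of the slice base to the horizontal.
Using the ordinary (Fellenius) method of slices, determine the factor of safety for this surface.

FS = 3.73

Ordinary method of slices: FS = Σ[c'·Δl_i + (W_i cosα_i)·tanφ'] / Σ W_i sinα_i, with Δl_i = b_i / cosα_i.
Slice 1: Δl = 2.9/cos(-8.3°) = 2.931 m; N'_1 = 117·cos(-8.3°) = 115.8; c'Δl = 38.69; W sinα = -16.9
Slice 2: Δl = 2.6/cos15.8° = 2.702 m; N'_2 = 158·cos15.8° = 152.0; c'Δl = 35.67; W sinα = 43.0
Slice 3: Δl = 2.6/cos41.7° = 3.482 m; N'_3 = 83·cos41.7° = 62.0; c'Δl = 45.97; W sinα = 55.2
Σc'Δl = 120.3 kN/m; ΣN' = 329.8 kN/m; ΣW sinα = 81.3 kN/m
Resisting = 120.3 + 329.8·tan29.0° = 120.3 + 182.8 = 303.1 kN/m
FS = 303.1 / 81.3 = 3.726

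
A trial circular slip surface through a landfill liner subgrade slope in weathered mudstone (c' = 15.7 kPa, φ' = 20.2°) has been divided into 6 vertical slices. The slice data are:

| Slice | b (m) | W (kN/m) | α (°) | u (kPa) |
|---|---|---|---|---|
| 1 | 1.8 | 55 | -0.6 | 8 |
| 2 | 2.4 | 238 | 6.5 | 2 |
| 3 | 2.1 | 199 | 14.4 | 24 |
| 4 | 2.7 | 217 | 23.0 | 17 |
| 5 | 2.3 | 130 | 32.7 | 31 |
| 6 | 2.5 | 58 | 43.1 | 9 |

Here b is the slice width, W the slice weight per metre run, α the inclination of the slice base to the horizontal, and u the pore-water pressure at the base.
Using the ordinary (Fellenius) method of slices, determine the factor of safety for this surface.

Ordinary method of slices: FS = Σ[c'·Δl_i + (W_i cosα_i − u_i·Δl_i)·tanφ'] / Σ W_i sinα_i, with Δl_i = b_i / cosα_i.
Slice 1: Δl = 1.8/cos(-0.6°) = 1.800 m; N'_1 = 55·cos(-0.6°) − 8·1.800 = 40.6; c'Δl = 28.26; W sinα = -0.6
Slice 2: Δl = 2.4/cos6.5° = 2.416 m; N'_2 = 238·cos6.5° − 2·2.416 = 231.6; c'Δl = 37.92; W sinα = 26.9
Slice 3: Δl = 2.1/cos14.4° = 2.168 m; N'_3 = 199·cos14.4° − 24·2.168 = 140.7; c'Δl = 34.04; W sinα = 49.5
Slice 4: Δl = 2.7/cos23.0° = 2.933 m; N'_4 = 217·cos23.0° − 17·2.933 = 149.9; c'Δl = 46.05; W sinα = 84.8
Slice 5: Δl = 2.3/cos32.7° = 2.733 m; N'_5 = 130·cos32.7° − 31·2.733 = 24.7; c'Δl = 42.91; W sinα = 70.2
Slice 6: Δl = 2.5/cos43.1° = 3.424 m; N'_6 = 58·cos43.1° − 9·3.424 = 11.5; c'Δl = 53.76; W sinα = 39.6
Σc'Δl = 242.9 kN/m; ΣN' = 599.0 kN/m; ΣW sinα = 270.5 kN/m
Resisting = 242.9 + 599.0·tan20.2° = 242.9 + 220.4 = 463.3 kN/m
FS = 463.3 / 270.5 = 1.713

FS = 1.71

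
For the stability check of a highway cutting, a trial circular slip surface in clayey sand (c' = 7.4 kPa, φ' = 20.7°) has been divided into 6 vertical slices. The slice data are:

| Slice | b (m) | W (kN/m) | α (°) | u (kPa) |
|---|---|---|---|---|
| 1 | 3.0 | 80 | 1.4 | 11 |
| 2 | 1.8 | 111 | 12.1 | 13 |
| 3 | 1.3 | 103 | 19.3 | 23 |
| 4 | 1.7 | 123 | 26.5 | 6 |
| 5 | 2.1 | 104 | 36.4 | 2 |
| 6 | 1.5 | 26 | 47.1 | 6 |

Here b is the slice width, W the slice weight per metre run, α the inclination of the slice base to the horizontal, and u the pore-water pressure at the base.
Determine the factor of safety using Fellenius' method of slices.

Ordinary method of slices: FS = Σ[c'·Δl_i + (W_i cosα_i − u_i·Δl_i)·tanφ'] / Σ W_i sinα_i, with Δl_i = b_i / cosα_i.
Slice 1: Δl = 3.0/cos1.4° = 3.001 m; N'_1 = 80·cos1.4° − 11·3.001 = 47.0; c'Δl = 22.21; W sinα = 2.0
Slice 2: Δl = 1.8/cos12.1° = 1.841 m; N'_2 = 111·cos12.1° − 13·1.841 = 84.6; c'Δl = 13.62; W sinα = 23.3
Slice 3: Δl = 1.3/cos19.3° = 1.377 m; N'_3 = 103·cos19.3° − 23·1.377 = 65.5; c'Δl = 10.19; W sinα = 34.0
Slice 4: Δl = 1.7/cos26.5° = 1.900 m; N'_4 = 123·cos26.5° − 6·1.900 = 98.7; c'Δl = 14.06; W sinα = 54.9
Slice 5: Δl = 2.1/cos36.4° = 2.609 m; N'_5 = 104·cos36.4° − 2·2.609 = 78.5; c'Δl = 19.31; W sinα = 61.7
Slice 6: Δl = 1.5/cos47.1° = 2.204 m; N'_6 = 26·cos47.1° − 6·2.204 = 4.5; c'Δl = 16.31; W sinα = 19.0
Σc'Δl = 95.7 kN/m; ΣN' = 378.7 kN/m; ΣW sinα = 194.9 kN/m
Resisting = 95.7 + 378.7·tan20.7° = 95.7 + 143.1 = 238.8 kN/m
FS = 238.8 / 194.9 = 1.225

FS = 1.23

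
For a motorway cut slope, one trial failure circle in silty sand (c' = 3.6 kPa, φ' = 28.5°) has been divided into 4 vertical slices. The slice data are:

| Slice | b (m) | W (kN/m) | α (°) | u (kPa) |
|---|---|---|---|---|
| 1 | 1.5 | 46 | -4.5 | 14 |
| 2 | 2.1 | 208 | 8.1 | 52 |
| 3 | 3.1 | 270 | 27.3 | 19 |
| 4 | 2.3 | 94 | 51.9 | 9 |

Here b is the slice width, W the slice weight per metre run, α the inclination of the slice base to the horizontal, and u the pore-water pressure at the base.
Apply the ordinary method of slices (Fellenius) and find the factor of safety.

FS = 0.95

Ordinary method of slices: FS = Σ[c'·Δl_i + (W_i cosα_i − u_i·Δl_i)·tanφ'] / Σ W_i sinα_i, with Δl_i = b_i / cosα_i.
Slice 1: Δl = 1.5/cos(-4.5°) = 1.505 m; N'_1 = 46·cos(-4.5°) − 14·1.505 = 24.8; c'Δl = 5.42; W sinα = -3.6
Slice 2: Δl = 2.1/cos8.1° = 2.121 m; N'_2 = 208·cos8.1° − 52·2.121 = 95.6; c'Δl = 7.64; W sinα = 29.3
Slice 3: Δl = 3.1/cos27.3° = 3.489 m; N'_3 = 270·cos27.3° − 19·3.489 = 173.6; c'Δl = 12.56; W sinα = 123.8
Slice 4: Δl = 2.3/cos51.9° = 3.727 m; N'_4 = 94·cos51.9° − 9·3.727 = 24.5; c'Δl = 13.42; W sinα = 74.0
Σc'Δl = 39.0 kN/m; ΣN' = 318.5 kN/m; ΣW sinα = 223.5 kN/m
Resisting = 39.0 + 318.5·tan28.5° = 39.0 + 172.9 = 212.0 kN/m
FS = 212.0 / 223.5 = 0.948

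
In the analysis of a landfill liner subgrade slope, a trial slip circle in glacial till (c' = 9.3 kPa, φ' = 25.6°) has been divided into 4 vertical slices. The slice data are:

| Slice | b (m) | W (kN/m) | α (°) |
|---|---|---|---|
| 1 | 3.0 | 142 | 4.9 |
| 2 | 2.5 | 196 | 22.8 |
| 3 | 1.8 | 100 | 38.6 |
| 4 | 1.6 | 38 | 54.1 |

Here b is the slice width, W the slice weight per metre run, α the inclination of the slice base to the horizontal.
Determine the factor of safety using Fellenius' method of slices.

Ordinary method of slices: FS = Σ[c'·Δl_i + (W_i cosα_i)·tanφ'] / Σ W_i sinα_i, with Δl_i = b_i / cosα_i.
Slice 1: Δl = 3.0/cos4.9° = 3.011 m; N'_1 = 142·cos4.9° = 141.5; c'Δl = 28.00; W sinα = 12.1
Slice 2: Δl = 2.5/cos22.8° = 2.712 m; N'_2 = 196·cos22.8° = 180.7; c'Δl = 25.22; W sinα = 76.0
Slice 3: Δl = 1.8/cos38.6° = 2.303 m; N'_3 = 100·cos38.6° = 78.2; c'Δl = 21.42; W sinα = 62.4
Slice 4: Δl = 1.6/cos54.1° = 2.729 m; N'_4 = 38·cos54.1° = 22.3; c'Δl = 25.38; W sinα = 30.8
Σc'Δl = 100.0 kN/m; ΣN' = 422.6 kN/m; ΣW sinα = 181.3 kN/m
Resisting = 100.0 + 422.6·tan25.6° = 100.0 + 202.5 = 302.5 kN/m
FS = 302.5 / 181.3 = 1.669

FS = 1.67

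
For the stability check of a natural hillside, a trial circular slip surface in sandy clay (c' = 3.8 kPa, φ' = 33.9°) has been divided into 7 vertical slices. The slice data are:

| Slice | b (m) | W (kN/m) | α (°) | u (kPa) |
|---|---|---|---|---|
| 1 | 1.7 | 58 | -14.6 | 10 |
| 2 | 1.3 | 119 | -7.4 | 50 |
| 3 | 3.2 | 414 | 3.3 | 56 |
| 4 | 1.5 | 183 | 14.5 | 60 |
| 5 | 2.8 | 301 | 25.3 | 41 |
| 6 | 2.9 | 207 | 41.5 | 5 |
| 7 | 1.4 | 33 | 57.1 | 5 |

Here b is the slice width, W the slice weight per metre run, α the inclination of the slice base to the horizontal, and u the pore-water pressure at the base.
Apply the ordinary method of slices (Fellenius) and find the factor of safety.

FS = 1.60

Ordinary method of slices: FS = Σ[c'·Δl_i + (W_i cosα_i − u_i·Δl_i)·tanφ'] / Σ W_i sinα_i, with Δl_i = b_i / cosα_i.
Slice 1: Δl = 1.7/cos(-14.6°) = 1.757 m; N'_1 = 58·cos(-14.6°) − 10·1.757 = 38.6; c'Δl = 6.68; W sinα = -14.6
Slice 2: Δl = 1.3/cos(-7.4°) = 1.311 m; N'_2 = 119·cos(-7.4°) − 50·1.311 = 52.5; c'Δl = 4.98; W sinα = -15.3
Slice 3: Δl = 3.2/cos3.3° = 3.205 m; N'_3 = 414·cos3.3° − 56·3.205 = 233.8; c'Δl = 12.18; W sinα = 23.8
Slice 4: Δl = 1.5/cos14.5° = 1.549 m; N'_4 = 183·cos14.5° − 60·1.549 = 84.2; c'Δl = 5.89; W sinα = 45.8
Slice 5: Δl = 2.8/cos25.3° = 3.097 m; N'_5 = 301·cos25.3° − 41·3.097 = 145.1; c'Δl = 11.77; W sinα = 128.6
Slice 6: Δl = 2.9/cos41.5° = 3.872 m; N'_6 = 207·cos41.5° − 5·3.872 = 135.7; c'Δl = 14.71; W sinα = 137.2
Slice 7: Δl = 1.4/cos57.1° = 2.577 m; N'_7 = 33·cos57.1° − 5·2.577 = 5.0; c'Δl = 9.79; W sinα = 27.7
Σc'Δl = 66.0 kN/m; ΣN' = 694.9 kN/m; ΣW sinα = 333.2 kN/m
Resisting = 66.0 + 694.9·tan33.9° = 66.0 + 467.0 = 533.0 kN/m
FS = 533.0 / 333.2 = 1.599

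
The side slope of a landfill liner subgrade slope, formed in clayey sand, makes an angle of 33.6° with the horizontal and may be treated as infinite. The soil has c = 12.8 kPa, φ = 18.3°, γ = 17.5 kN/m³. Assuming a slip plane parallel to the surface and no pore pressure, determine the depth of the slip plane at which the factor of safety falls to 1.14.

z = 2.47 m

Setting FS = 1.14 in FS = [c + γz cos²β tanφ] / [γz sinβ cosβ] and solving for z:
z = c / [γ cosβ (FS·sinβ − cosβ·tanφ)]
  = 12.8 / [17.5·cos33.6°·(1.14·sin33.6° − cos33.6°·tan18.3°)]
  = 12.8 / [17.5·0.8329·(1.14·0.5534 − 0.8329·0.3307)]
  = 12.8 / 5.1804 = 2.471 m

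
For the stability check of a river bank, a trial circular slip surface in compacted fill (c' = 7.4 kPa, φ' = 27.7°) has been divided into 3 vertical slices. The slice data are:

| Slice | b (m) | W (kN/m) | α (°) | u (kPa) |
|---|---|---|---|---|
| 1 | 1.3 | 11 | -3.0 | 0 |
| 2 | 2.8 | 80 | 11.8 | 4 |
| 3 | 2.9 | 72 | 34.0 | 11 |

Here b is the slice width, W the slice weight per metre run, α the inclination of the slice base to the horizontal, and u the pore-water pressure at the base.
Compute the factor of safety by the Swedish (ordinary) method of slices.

Ordinary method of slices: FS = Σ[c'·Δl_i + (W_i cosα_i − u_i·Δl_i)·tanφ'] / Σ W_i sinα_i, with Δl_i = b_i / cosα_i.
Slice 1: Δl = 1.3/cos(-3.0°) = 1.302 m; N'_1 = 11·cos(-3.0°) − 0·1.302 = 11.0; c'Δl = 9.63; W sinα = -0.6
Slice 2: Δl = 2.8/cos11.8° = 2.860 m; N'_2 = 80·cos11.8° − 4·2.860 = 66.9; c'Δl = 21.17; W sinα = 16.4
Slice 3: Δl = 2.9/cos34.0° = 3.498 m; N'_3 = 72·cos34.0° − 11·3.498 = 21.2; c'Δl = 25.89; W sinα = 40.3
Σc'Δl = 56.7 kN/m; ΣN' = 99.1 kN/m; ΣW sinα = 56.0 kN/m
Resisting = 56.7 + 99.1·tan27.7° = 56.7 + 52.0 = 108.7 kN/m
FS = 108.7 / 56.0 = 1.939

FS = 1.94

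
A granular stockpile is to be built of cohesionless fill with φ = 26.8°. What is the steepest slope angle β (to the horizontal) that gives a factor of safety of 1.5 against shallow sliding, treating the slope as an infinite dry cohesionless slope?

For an infinite dry cohesionless slope FS = tanφ/tanβ, so tanβ = tanφ / FS.
tanβ = tan26.8° / 1.5 = 0.5051 / 1.5 = 0.3368
β = arctan(0.3368) = 18.61°

β = 18.6°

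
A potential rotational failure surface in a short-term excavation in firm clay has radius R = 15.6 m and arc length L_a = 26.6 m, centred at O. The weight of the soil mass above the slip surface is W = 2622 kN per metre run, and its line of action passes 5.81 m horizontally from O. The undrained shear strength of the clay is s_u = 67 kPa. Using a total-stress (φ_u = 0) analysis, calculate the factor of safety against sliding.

Taking moments about the centre O, the resisting moment is provided by the undrained shear strength acting along the arc:
M_R = s_u·L_a·R = 67·26.60·15.6 = 27802.3 kN·m/m
M_D = W·d = 2622·5.81 = 15233.8 kN·m/m
FS = M_R / M_D = 27802.3 / 15233.8 = 1.825

FS = 1.83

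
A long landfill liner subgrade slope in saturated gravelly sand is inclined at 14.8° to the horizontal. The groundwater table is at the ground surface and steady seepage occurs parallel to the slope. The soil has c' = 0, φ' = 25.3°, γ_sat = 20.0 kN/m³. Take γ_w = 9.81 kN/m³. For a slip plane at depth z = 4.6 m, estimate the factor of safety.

With seepage parallel to the slope and the water table at the surface, the effective normal stress on the slip plane uses the buoyant unit weight γ' = γ_sat − γ_w while the driving shear stress uses γ_sat:
FS = [c' + γ' z cos²β tanφ'] / [γ_sat z sinβ cosβ]
(For c' = 0 this reduces to FS = (γ'/γ_sat)·tanφ'/tanβ.)
γ' = 20.0 − 9.81 = 10.19 kN/m³
Numerator = 0.0 + 10.19·4.6·cos²14.8°·tan25.3° = 0.0 + 10.19·4.6·0.9347·0.4727 = 20.711 kPa
Denominator = 20.0·4.6·sin14.8°·cos14.8° = 20.0·4.6·0.2554·0.9668 = 22.721 kPa
FS = 20.711 / 22.721 = 0.912

FS = 0.91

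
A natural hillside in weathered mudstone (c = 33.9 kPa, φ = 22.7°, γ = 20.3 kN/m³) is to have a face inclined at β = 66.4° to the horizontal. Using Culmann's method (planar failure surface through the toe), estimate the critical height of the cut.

Culmann's analysis gives the critical failure plane at α_cr = (β + φ)/2 = (66.4 + 22.7)/2 = 44.6°, and the critical height
H_c = (4c/γ) · sinβ cosφ / [1 − cos(β − φ)]
    = (4·33.9/20.3) · sin66.4°·cos22.7° / [1 − cos(43.7°)]
    = 6.680 · 0.9164·0.9225 / [1 − 0.7230]
    = 6.680 · 0.8454 / 0.2770
    = 20.38 m

H_c = 20.38 m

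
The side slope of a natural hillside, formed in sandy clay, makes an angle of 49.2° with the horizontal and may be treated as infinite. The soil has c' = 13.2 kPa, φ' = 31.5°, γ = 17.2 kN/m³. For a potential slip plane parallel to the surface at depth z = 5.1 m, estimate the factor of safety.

FS = 0.83

For an infinite slope with a slip plane parallel to the surface (no pore pressure): FS = [c' + γz cos²β tanφ'] / [γz sinβ cosβ].
γz = 17.2·5.1 = 87.72 kN/m²
Numerator = 13.2 + 87.72·cos²49.2°·tan31.5° = 13.2 + 87.72·0.4270·0.6128 = 36.151 kPa
Denominator = 87.72·sin49.2°·cos49.2° = 87.72·0.7570·0.6534 = 43.389 kPa
FS = 36.151 / 43.389 = 0.833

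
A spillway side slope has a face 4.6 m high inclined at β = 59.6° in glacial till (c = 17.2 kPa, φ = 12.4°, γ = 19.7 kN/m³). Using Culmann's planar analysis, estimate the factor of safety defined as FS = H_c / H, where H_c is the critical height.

H_c = (4c/γ) · sinβ cosφ / [1 − cos(β − φ)]
    = (4·17.2/19.7) · sin59.6°·cos12.4° / [1 − cos47.2°]
    = 3.492 · 0.8424 / 0.3206 = 9.18 m
FS = H_c / H = 9.18 / 4.6 = 1.995

FS = 2.00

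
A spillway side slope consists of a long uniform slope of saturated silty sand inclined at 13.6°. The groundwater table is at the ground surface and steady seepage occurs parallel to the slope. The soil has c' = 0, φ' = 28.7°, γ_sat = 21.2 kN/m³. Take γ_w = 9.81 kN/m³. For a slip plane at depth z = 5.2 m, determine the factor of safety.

FS = 1.22

With seepage parallel to the slope and the water table at the surface, the effective normal stress on the slip plane uses the buoyant unit weight γ' = γ_sat − γ_w while the driving shear stress uses γ_sat:
FS = [c' + γ' z cos²β tanφ'] / [γ_sat z sinβ cosβ]
(For c' = 0 this reduces to FS = (γ'/γ_sat)·tanφ'/tanβ.)
γ' = 21.2 − 9.81 = 11.39 kN/m³
Numerator = 0.0 + 11.39·5.2·cos²13.6°·tan28.7° = 0.0 + 11.39·5.2·0.9447·0.5475 = 30.633 kPa
Denominator = 21.2·5.2·sin13.6°·cos13.6° = 21.2·5.2·0.2351·0.9720 = 25.195 kPa
FS = 30.633 / 25.195 = 1.216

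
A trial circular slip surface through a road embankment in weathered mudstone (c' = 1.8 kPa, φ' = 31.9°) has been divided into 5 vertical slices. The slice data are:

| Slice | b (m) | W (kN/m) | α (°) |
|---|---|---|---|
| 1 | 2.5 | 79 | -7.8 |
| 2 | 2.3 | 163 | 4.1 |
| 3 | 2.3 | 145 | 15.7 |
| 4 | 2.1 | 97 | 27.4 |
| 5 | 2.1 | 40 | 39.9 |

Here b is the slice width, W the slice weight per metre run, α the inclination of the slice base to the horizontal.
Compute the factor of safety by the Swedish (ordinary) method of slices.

FS = 3.00

Ordinary method of slices: FS = Σ[c'·Δl_i + (W_i cosα_i)·tanφ'] / Σ W_i sinα_i, with Δl_i = b_i / cosα_i.
Slice 1: Δl = 2.5/cos(-7.8°) = 2.523 m; N'_1 = 79·cos(-7.8°) = 78.3; c'Δl = 4.54; W sinα = -10.7
Slice 2: Δl = 2.3/cos4.1° = 2.306 m; N'_2 = 163·cos4.1° = 162.6; c'Δl = 4.15; W sinα = 11.7
Slice 3: Δl = 2.3/cos15.7° = 2.389 m; N'_3 = 145·cos15.7° = 139.6; c'Δl = 4.30; W sinα = 39.2
Slice 4: Δl = 2.1/cos27.4° = 2.365 m; N'_4 = 97·cos27.4° = 86.1; c'Δl = 4.26; W sinα = 44.6
Slice 5: Δl = 2.1/cos39.9° = 2.737 m; N'_5 = 40·cos39.9° = 30.7; c'Δl = 4.93; W sinα = 25.7
Σc'Δl = 22.2 kN/m; ΣN' = 497.2 kN/m; ΣW sinα = 110.5 kN/m
Resisting = 22.2 + 497.2·tan31.9° = 22.2 + 309.5 = 331.7 kN/m
FS = 331.7 / 110.5 = 3.003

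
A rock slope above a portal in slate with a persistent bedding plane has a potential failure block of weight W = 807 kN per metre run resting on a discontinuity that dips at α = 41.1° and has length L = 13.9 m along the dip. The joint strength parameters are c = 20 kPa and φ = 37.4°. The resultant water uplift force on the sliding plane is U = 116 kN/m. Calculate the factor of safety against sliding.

Resolving the block weight along and normal to the plane and applying the Mohr–Coulomb strength on the joint:
N' = W cosα − U = 807·cos41.1° − 116 = 492.1 kN/m
Driving force T = W sinα = 807·sin41.1° = 530.5 kN/m
Resisting force R = c·L + N'·tanφ = 20·13.9 + 492.1·tan37.4° = 278.0 + 376.3 = 654.3 kN/m
FS = R / T = 654.3 / 530.5 = 1.233

FS = 1.23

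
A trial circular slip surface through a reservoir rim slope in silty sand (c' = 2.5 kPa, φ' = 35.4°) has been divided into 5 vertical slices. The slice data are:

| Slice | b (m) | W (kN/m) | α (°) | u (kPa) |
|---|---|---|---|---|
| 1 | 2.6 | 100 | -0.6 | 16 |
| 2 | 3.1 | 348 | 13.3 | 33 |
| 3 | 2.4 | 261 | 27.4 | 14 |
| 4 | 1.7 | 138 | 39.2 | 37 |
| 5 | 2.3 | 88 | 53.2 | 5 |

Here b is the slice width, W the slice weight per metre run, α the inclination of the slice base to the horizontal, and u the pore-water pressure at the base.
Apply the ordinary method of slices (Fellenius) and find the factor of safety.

Ordinary method of slices: FS = Σ[c'·Δl_i + (W_i cosα_i − u_i·Δl_i)·tanφ'] / Σ W_i sinα_i, with Δl_i = b_i / cosα_i.
Slice 1: Δl = 2.6/cos(-0.6°) = 2.600 m; N'_1 = 100·cos(-0.6°) − 16·2.600 = 58.4; c'Δl = 6.50; W sinα = -1.0
Slice 2: Δl = 3.1/cos13.3° = 3.185 m; N'_2 = 348·cos13.3° − 33·3.185 = 233.5; c'Δl = 7.96; W sinα = 80.1
Slice 3: Δl = 2.4/cos27.4° = 2.703 m; N'_3 = 261·cos27.4° − 14·2.703 = 193.9; c'Δl = 6.76; W sinα = 120.1
Slice 4: Δl = 1.7/cos39.2° = 2.194 m; N'_4 = 138·cos39.2° − 37·2.194 = 25.8; c'Δl = 5.48; W sinα = 87.2
Slice 5: Δl = 2.3/cos53.2° = 3.840 m; N'_5 = 88·cos53.2° − 5·3.840 = 33.5; c'Δl = 9.60; W sinα = 70.5
Σc'Δl = 36.3 kN/m; ΣN' = 545.1 kN/m; ΣW sinα = 356.8 kN/m
Resisting = 36.3 + 545.1·tan35.4° = 36.3 + 387.4 = 423.7 kN/m
FS = 423.7 / 356.8 = 1.187

FS = 1.19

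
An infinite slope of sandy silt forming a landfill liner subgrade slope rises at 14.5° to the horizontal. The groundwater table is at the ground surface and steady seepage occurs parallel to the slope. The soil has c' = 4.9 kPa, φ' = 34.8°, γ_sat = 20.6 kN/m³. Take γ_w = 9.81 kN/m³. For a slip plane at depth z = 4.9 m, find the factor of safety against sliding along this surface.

With seepage parallel to the slope and the water table at the surface, the effective normal stress on the slip plane uses the buoyant unit weight γ' = γ_sat − γ_w while the driving shear stress uses γ_sat:
FS = [c' + γ' z cos²β tanφ'] / [γ_sat z sinβ cosβ]
γ' = 20.6 − 9.81 = 10.79 kN/m³
Numerator = 4.9 + 10.79·4.9·cos²14.5°·tan34.8° = 4.9 + 10.79·4.9·0.9373·0.6950 = 39.343 kPa
Denominator = 20.6·4.9·sin14.5°·cos14.5° = 20.6·4.9·0.2504·0.9681 = 24.468 kPa
FS = 39.343 / 24.468 = 1.608

FS = 1.61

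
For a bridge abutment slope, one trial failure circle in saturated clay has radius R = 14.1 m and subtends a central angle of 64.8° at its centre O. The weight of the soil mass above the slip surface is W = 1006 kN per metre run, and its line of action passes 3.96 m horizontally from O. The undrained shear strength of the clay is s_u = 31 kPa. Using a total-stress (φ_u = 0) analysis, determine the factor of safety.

FS = 1.75

Taking moments about the centre O, the resisting moment is provided by the undrained shear strength acting along the arc:
Arc length L_a = R·θ = 14.1·(64.8°·π/180) = 14.1·1.1310 = 15.95 m
M_R = s_u·L_a·R = 31·15.95·14.1 = 6970.3 kN·m/m
M_D = W·d = 1006·3.96 = 3983.8 kN·m/m
FS = M_R / M_D = 6970.3 / 3983.8 = 1.750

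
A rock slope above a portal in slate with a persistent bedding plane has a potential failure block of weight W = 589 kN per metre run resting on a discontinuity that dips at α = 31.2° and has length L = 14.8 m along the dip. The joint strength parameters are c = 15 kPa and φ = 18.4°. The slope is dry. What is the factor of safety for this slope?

FS = 1.28

Resolving the block weight along and normal to the plane and applying the Mohr–Coulomb strength on the joint:
N' = W cosα = 589·cos31.2° = 503.8 kN/m
Driving force T = W sinα = 589·sin31.2° = 305.1 kN/m
Resisting force R = c·L + N'·tanφ = 15·14.8 + 503.8·tan18.4° = 222.0 + 167.6 = 389.6 kN/m
FS = R / T = 389.6 / 305.1 = 1.277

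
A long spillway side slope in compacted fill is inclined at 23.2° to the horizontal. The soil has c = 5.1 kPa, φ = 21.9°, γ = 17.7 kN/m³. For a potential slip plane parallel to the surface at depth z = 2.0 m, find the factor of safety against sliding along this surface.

FS = 1.34

For an infinite slope with a slip plane parallel to the surface (no pore pressure): FS = [c + γz cos²β tanφ] / [γz sinβ cosβ].
γz = 17.7·2.0 = 35.40 kN/m²
Numerator = 5.1 + 35.40·cos²23.2°·tan21.9° = 5.1 + 35.40·0.8448·0.4020 = 17.122 kPa
Denominator = 35.40·sin23.2°·cos23.2° = 35.40·0.3939·0.9191 = 12.818 kPa
FS = 17.122 / 12.818 = 1.336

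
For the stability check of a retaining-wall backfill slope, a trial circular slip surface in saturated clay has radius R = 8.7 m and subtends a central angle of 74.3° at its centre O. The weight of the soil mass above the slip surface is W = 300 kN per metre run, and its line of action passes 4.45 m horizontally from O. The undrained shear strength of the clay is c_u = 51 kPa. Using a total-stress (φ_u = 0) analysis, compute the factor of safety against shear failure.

FS = 3.75

Taking moments about the centre O, the resisting moment is provided by the undrained shear strength acting along the arc:
Arc length L_a = R·θ = 8.7·(74.3°·π/180) = 8.7·1.2968 = 11.28 m
M_R = c_u·L_a·R = 51·11.28·8.7 = 5005.8 kN·m/m
M_D = W·d = 300·4.45 = 1335.0 kN·m/m
FS = M_R / M_D = 5005.8 / 1335.0 = 3.750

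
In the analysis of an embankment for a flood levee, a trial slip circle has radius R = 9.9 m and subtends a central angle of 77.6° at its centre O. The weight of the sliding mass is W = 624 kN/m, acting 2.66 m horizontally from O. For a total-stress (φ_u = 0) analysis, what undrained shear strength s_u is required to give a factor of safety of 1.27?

s_u = 15.9 kPa

FS = s_u·L_a·R / (W·d), so s_u = FS·W·d / (L_a·R).
Arc length L_a = R·θ = 9.9·(77.6°·π/180) = 9.9·1.3544 = 13.41 m
s_u = 1.27·624·2.66 / (13.41·9.9) = 2108.0 / 132.74 = 15.88 kPa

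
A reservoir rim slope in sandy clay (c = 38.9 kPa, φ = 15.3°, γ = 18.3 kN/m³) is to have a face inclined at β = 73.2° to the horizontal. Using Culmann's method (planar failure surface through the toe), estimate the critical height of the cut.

Culmann's analysis gives the critical failure plane at α_cr = (β + φ)/2 = (73.2 + 15.3)/2 = 44.2°, and the critical height
H_c = (4c/γ) · sinβ cosφ / [1 − cos(β − φ)]
    = (4·38.9/18.3) · sin73.2°·cos15.3° / [1 − cos(57.9°)]
    = 8.503 · 0.9573·0.9646 / [1 − 0.5314]
    = 8.503 · 0.9234 / 0.4686
    = 16.75 m

H_c = 16.75 m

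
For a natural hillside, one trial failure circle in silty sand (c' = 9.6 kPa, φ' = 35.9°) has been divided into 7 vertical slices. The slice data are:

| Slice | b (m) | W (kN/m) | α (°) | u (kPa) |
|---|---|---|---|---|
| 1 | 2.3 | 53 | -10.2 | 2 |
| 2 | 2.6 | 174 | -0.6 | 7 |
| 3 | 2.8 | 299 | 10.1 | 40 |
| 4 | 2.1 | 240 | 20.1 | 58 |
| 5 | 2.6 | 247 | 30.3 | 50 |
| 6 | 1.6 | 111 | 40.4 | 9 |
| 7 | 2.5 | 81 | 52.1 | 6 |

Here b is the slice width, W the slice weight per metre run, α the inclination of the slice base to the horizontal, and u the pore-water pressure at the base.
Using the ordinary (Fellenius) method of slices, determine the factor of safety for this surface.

Ordinary method of slices: FS = Σ[c'·Δl_i + (W_i cosα_i − u_i·Δl_i)·tanφ'] / Σ W_i sinα_i, with Δl_i = b_i / cosα_i.
Slice 1: Δl = 2.3/cos(-10.2°) = 2.337 m; N'_1 = 53·cos(-10.2°) − 2·2.337 = 47.5; c'Δl = 22.43; W sinα = -9.4
Slice 2: Δl = 2.6/cos(-0.6°) = 2.600 m; N'_2 = 174·cos(-0.6°) − 7·2.600 = 155.8; c'Δl = 24.96; W sinα = -1.8
Slice 3: Δl = 2.8/cos10.1° = 2.844 m; N'_3 = 299·cos10.1° − 40·2.844 = 180.6; c'Δl = 27.30; W sinα = 52.4
Slice 4: Δl = 2.1/cos20.1° = 2.236 m; N'_4 = 240·cos20.1° − 58·2.236 = 95.7; c'Δl = 21.47; W sinα = 82.5
Slice 5: Δl = 2.6/cos30.3° = 3.011 m; N'_5 = 247·cos30.3° − 50·3.011 = 62.7; c'Δl = 28.91; W sinα = 124.6
Slice 6: Δl = 1.6/cos40.4° = 2.101 m; N'_6 = 111·cos40.4° − 9·2.101 = 65.6; c'Δl = 20.17; W sinα = 71.9
Slice 7: Δl = 2.5/cos52.1° = 4.070 m; N'_7 = 81·cos52.1° − 6·4.070 = 25.3; c'Δl = 39.07; W sinα = 63.9
Σc'Δl = 184.3 kN/m; ΣN' = 633.2 kN/m; ΣW sinα = 384.2 kN/m
Resisting = 184.3 + 633.2·tan35.9° = 184.3 + 458.4 = 642.7 kN/m
FS = 642.7 / 384.2 = 1.673

FS = 1.67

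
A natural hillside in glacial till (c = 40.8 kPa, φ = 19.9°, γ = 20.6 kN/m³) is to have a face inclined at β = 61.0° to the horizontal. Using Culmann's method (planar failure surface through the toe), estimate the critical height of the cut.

Culmann's analysis gives the critical failure plane at α_cr = (β + φ)/2 = (61.0 + 19.9)/2 = 40.5°, and the critical height
H_c = (4c/γ) · sinβ cosφ / [1 − cos(β − φ)]
    = (4·40.8/20.6) · sin61.0°·cos19.9° / [1 − cos(41.1°)]
    = 7.922 · 0.8746·0.9403 / [1 − 0.7536]
    = 7.922 · 0.8224 / 0.2464
    = 26.44 m

H_c = 26.44 m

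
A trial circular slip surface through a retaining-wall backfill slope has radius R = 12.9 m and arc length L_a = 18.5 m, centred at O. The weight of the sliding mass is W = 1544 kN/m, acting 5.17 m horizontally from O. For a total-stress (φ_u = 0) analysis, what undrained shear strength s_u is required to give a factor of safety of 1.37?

s_u = 45.8 kPa

FS = s_u·L_a·R / (W·d), so s_u = FS·W·d / (L_a·R).
s_u = 1.37·1544·5.17 / (18.50·12.9) = 10936.0 / 238.65 = 45.82 kPa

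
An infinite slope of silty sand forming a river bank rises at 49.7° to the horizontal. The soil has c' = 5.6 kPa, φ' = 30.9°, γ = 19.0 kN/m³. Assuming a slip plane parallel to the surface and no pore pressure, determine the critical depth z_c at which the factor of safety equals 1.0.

Setting FS = 1.00 in FS = [c' + γz cos²β tanφ'] / [γz sinβ cosβ] and solving for z:
z = c' / [γ cosβ (FS·sinβ − cosβ·tanφ')]
  = 5.6 / [19.0·cos49.7°·(1.00·sin49.7° − cos49.7°·tan30.9°)]
  = 5.6 / [19.0·0.6468·(1.00·0.7627 − 0.6468·0.5985)]
  = 5.6 / 4.6154 = 1.213 m

z_c = 1.21 m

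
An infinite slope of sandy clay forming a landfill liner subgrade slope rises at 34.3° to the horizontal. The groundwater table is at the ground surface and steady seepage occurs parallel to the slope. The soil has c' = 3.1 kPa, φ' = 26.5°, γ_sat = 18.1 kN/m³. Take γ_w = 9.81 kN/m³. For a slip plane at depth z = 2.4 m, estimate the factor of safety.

FS = 0.49

With seepage parallel to the slope and the water table at the surface, the effective normal stress on the slip plane uses the buoyant unit weight γ' = γ_sat − γ_w while the driving shear stress uses γ_sat:
FS = [c' + γ' z cos²β tanφ'] / [γ_sat z sinβ cosβ]
γ' = 18.1 − 9.81 = 8.29 kN/m³
Numerator = 3.1 + 8.29·2.4·cos²34.3°·tan26.5° = 3.1 + 8.29·2.4·0.6824·0.4986 = 9.870 kPa
Denominator = 18.1·2.4·sin34.3°·cos34.3° = 18.1·2.4·0.5635·0.8261 = 20.223 kPa
FS = 9.870 / 20.223 = 0.488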